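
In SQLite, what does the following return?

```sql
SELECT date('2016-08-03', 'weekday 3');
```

2016-08-03

`weekday 3` advances to the next Wednesday; 2016-08-03 is already a Wednesday, so it stays at 2016-08-03.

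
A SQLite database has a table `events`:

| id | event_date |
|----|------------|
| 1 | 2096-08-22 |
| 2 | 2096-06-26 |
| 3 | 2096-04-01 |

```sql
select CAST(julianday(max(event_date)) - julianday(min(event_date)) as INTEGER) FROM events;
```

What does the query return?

MIN = 2096-04-01, MAX = 2096-08-22.
29 days remain in April 2096 after the 1st (30 − 1).
May 2096: 31 days.
June 2096: 30 days.
July 2096: 31 days.
Then 22 days into August 2096.
Total: 29 + 31 + 30 + 31 + 22 = 143.

143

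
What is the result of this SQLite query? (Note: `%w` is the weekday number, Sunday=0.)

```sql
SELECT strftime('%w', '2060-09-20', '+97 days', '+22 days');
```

1

First apply '+97 days', '+22 days': 2060-09-20 → 2061-01-17.
2061-01-17 is a Monday; with Sunday=0 that is 1.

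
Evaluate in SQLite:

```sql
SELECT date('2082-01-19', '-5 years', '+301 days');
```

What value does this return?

2077-11-16

Adding -5 years to 2082-01-19 gives 2077-01-19.
Applying '+301 days' to 2077-01-19: counting 301 days forward gives 2077-11-16.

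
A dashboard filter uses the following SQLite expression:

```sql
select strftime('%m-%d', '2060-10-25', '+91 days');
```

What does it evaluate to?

01-24

First apply '+91 days': 2060-10-25 → 2061-01-24.
`%m-%d` extracts the month-day: 01-24.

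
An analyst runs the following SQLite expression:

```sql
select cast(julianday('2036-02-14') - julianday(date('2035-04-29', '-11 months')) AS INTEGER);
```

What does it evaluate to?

626

Adding -11 months to 2035-04-29 gives 2034-05-29.
2 days remain in May 2034 after the 29th (31 − 29).
Full months from June 2034 through January 2036 contribute their day counts.
Then 14 days into February 2036.
Total: 2 + 30 + 31 + 31 + 30 + 31 + 30 + 31 + 31 + 28 + 31 + 30 + 31 + 30 + 31 + 31 + 30 + 31 + 30 + 31 + 31 + 14 = 626.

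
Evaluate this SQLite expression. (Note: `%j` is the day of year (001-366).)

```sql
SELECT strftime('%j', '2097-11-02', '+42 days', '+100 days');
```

083

First apply '+42 days', '+100 days': 2097-11-02 → 2098-03-24.
Day-of-year for 2098-03-24: days since 2098-01-01 inclusive = 83, zero-padded to 083.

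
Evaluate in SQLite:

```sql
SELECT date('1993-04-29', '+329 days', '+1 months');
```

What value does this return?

Applying '+329 days' to 1993-04-29: counting 329 days forward gives 1994-03-24.
Adding +1 month to 1994-03-24 gives 1994-04-24.

1994-04-24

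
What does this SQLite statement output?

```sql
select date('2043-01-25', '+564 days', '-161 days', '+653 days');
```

2045-12-16

Applying '+564 days' to 2043-01-25: counting 564 days forward gives 2044-08-11.
Applying '-161 days' to 2044-08-11: counting 161 days back gives 2044-03-03.
Applying '+653 days' to 2044-03-03: counting 653 days forward gives 2045-12-16.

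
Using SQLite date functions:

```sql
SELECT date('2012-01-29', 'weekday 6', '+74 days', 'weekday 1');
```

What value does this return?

`weekday 6` advances to the next Saturday; 2012-01-29 is a Sunday, so it moves forward to 2012-02-04.
Applying '+74 days' to 2012-02-04: counting 74 days forward gives 2012-04-18.
`weekday 1` advances to the next Monday; 2012-04-18 is a Wednesday, so it moves forward to 2012-04-23.

2012-04-23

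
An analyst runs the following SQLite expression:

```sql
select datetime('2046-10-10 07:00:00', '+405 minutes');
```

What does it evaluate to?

2046-10-10 13:45:00

405 minutes = 6h 45m; +405 minutes from 2046-10-10 07:00:00 is 2046-10-10 13:45:00.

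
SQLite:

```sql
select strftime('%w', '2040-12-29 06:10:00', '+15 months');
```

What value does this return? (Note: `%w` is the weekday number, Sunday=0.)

First apply '+15 months': 2040-12-29 06:10:00 → 2042-03-29 06:10:00.
2042-03-29 is a Saturday; with Sunday=0 that is 6.

6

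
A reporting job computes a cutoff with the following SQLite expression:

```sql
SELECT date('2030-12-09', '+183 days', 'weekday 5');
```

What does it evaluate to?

2031-06-13

Applying '+183 days' to 2030-12-09: counting 183 days forward gives 2031-06-10.
`weekday 5` advances to the next Friday; 2031-06-10 is a Tuesday, so it moves forward to 2031-06-13.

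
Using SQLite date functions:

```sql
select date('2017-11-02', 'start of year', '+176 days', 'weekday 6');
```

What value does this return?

`start of year` rewinds 2017-11-02 to 2017-01-01.
Applying '+176 days' to 2017-01-01: counting 176 days forward gives 2017-06-26.
`weekday 6` advances to the next Saturday; 2017-06-26 is a Monday, so it moves forward to 2017-07-01.

2017-07-01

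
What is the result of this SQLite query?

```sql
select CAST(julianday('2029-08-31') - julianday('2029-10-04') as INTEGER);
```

0 days remain in August 2029 after the 31st (31 − 31).
September 2029: 30 days.
Then 4 days into October 2029.
Total: 0 + 30 + 4 = 34.
The subtraction is earlier − later, so the result is −34 → -34.

-34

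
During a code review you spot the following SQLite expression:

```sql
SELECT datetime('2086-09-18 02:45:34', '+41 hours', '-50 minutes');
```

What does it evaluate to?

2086-09-19 18:55:34

+41 hours from 2086-09-18 02:45:34 is 2086-09-19 19:45:34 (crosses midnight).
-50 minutes from 2086-09-19 19:45:34 is 2086-09-19 18:55:34.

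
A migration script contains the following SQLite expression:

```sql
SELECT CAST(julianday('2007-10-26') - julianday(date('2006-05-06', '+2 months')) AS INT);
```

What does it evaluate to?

Adding +2 months to 2006-05-06 gives 2006-07-06.
25 days remain in July 2006 after the 6th (31 − 6).
Full months from August 2006 through September 2007 contribute their day counts.
Then 26 days into October 2007.
Total: 25 + 31 + 30 + 31 + 30 + 31 + 31 + 28 + 31 + 30 + 31 + 30 + 31 + 31 + 30 + 26 = 477.

477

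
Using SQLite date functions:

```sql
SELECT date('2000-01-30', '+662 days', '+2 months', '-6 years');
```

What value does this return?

Applying '+662 days' to 2000-01-30: counting 662 days forward gives 2001-11-22.
Adding +2 months to 2001-11-22 gives 2002-01-22.
Adding -6 years to 2002-01-22 gives 1996-01-22.

1996-01-22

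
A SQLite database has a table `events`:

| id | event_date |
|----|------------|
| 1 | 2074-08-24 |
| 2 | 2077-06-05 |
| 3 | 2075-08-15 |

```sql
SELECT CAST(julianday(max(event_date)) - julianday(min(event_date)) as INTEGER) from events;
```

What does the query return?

MIN = 2074-08-24, MAX = 2077-06-05.
7 days remain in August 2074 after the 24th (31 − 24).
Full months from September 2074 through May 2077 contribute their day counts.
Then 5 days into June 2077.
Total: 7 + 30 + 31 + 30 + 31 + 31 + 28 + 31 + 30 + 31 + 30 + 31 + 31 + 30 + 31 + 30 + 31 + 31 + 29 + 31 + 30 + 31 + 30 + 31 + 31 + 30 + 31 + 30 + 31 + 31 + 28 + 31 + 30 + 31 + 5 = 1016.

1016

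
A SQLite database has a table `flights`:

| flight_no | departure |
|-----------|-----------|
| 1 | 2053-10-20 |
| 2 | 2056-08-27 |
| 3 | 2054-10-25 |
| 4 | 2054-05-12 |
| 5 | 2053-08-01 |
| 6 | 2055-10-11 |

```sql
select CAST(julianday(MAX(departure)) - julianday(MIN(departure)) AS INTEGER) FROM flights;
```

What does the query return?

1122

MIN = 2053-08-01, MAX = 2056-08-27.
30 days remain in August 2053 after the 1st (31 − 1).
Full months from September 2053 through July 2056 contribute their day counts.
Then 27 days into August 2056.
Total: 30 + 30 + 31 + 30 + 31 + 31 + 28 + 31 + 30 + 31 + 30 + 31 + 31 + 30 + 31 + 30 + 31 + 31 + 28 + 31 + 30 + 31 + 30 + 31 + 31 + 30 + 31 + 30 + 31 + 31 + 29 + 31 + 30 + 31 + 30 + 31 + 27 = 1122.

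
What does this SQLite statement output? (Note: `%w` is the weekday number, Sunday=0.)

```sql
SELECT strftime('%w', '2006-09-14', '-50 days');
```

First apply '-50 days': 2006-09-14 → 2006-07-26.
2006-07-26 is a Wednesday; with Sunday=0 that is 3.

3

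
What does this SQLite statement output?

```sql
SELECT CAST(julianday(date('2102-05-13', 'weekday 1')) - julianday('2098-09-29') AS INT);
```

`weekday 1` advances to the next Monday; 2102-05-13 is a Saturday, so it moves forward to 2102-05-15.
1 day remains in September 2098 after the 29th (30 − 29).
Full months from October 2098 through April 2102 contribute their day counts.
Then 15 days into May 2102.
Total: 1 + 31 + 30 + 31 + 31 + 28 + 31 + 30 + 31 + 30 + 31 + 31 + 30 + 31 + 30 + 31 + 31 + 28 + 31 + 30 + 31 + 30 + 31 + 31 + 30 + 31 + 30 + 31 + 31 + 28 + 31 + 30 + 31 + 30 + 31 + 31 + 30 + 31 + 30 + 31 + 31 + 28 + 31 + 30 + 15 = 1323.

1323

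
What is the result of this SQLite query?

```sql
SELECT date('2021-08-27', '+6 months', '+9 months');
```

Adding +6 months to 2021-08-27 gives 2022-02-27.
Adding +9 months to 2022-02-27 gives 2022-11-27.

2022-11-27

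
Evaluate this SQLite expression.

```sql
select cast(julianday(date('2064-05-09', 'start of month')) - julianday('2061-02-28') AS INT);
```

1158

`start of month` rewinds 2064-05-09 to 2064-05-01.
0 days remain in February 2061 after the 28th (28 − 28).
Full months from March 2061 through April 2064 contribute their day counts.
Then 1 day into May 2064.
Total: 0 + 31 + 30 + 31 + 30 + 31 + 31 + 30 + 31 + 30 + 31 + 31 + 28 + 31 + 30 + 31 + 30 + 31 + 31 + 30 + 31 + 30 + 31 + 31 + 28 + 31 + 30 + 31 + 30 + 31 + 31 + 30 + 31 + 30 + 31 + 31 + 29 + 31 + 30 + 1 = 1158.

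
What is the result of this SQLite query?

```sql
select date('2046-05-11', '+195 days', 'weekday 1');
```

Applying '+195 days' to 2046-05-11: counting 195 days forward gives 2046-11-22.
`weekday 1` advances to the next Monday; 2046-11-22 is a Thursday, so it moves forward to 2046-11-26.

2046-11-26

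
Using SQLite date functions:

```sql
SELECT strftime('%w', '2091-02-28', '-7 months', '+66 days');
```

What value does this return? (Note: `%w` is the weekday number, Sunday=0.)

First apply '-7 months', '+66 days': 2091-02-28 → 2090-10-02.
2090-10-02 is a Monday; with Sunday=0 that is 1.

1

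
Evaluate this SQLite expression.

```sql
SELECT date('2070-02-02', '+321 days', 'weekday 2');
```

Applying '+321 days' to 2070-02-02: counting 321 days forward gives 2070-12-20.
`weekday 2` advances to the next Tuesday; 2070-12-20 is a Saturday, so it moves forward to 2070-12-23.

2070-12-23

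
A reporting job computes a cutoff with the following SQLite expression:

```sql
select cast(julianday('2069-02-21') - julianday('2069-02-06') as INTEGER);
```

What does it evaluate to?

Both dates are in February 2069: 21 − 6 = 15.

15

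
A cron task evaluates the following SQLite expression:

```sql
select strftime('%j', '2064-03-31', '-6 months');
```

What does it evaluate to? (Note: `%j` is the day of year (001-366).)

First apply '-6 months': 2064-03-31 → 2063-10-01.
Day-of-year for 2063-10-01: days since 2063-01-01 inclusive = 274, zero-padded to 274.

274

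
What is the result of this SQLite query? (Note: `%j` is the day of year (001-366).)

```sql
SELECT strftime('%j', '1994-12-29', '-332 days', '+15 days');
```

First apply '-332 days', '+15 days': 1994-12-29 → 1994-02-15.
Day-of-year for 1994-02-15: days since 1994-01-01 inclusive = 46, zero-padded to 046.

046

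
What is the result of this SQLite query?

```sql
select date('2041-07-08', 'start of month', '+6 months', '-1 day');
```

2041-12-31

`start of month` rewinds 2041-07-08 to 2041-07-01.
Adding +6 months to 2041-07-01 gives 2042-01-01.
Going back 1 day from 2042-01-01 reaches 2041-12-31 (last day of December, 31 days).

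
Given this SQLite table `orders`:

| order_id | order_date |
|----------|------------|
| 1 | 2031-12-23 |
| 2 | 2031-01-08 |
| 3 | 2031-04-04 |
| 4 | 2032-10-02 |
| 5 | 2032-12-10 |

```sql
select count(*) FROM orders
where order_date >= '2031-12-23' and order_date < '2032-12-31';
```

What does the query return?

3

Rows in [2031-12-23, 2032-12-31): 2031-12-23, 2032-10-02, 2032-12-10 → 3 rows.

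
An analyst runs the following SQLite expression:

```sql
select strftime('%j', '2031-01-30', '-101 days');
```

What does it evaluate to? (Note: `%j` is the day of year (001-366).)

First apply '-101 days': 2031-01-30 → 2030-10-21.
Day-of-year for 2030-10-21: days since 2030-01-01 inclusive = 294, zero-padded to 294.

294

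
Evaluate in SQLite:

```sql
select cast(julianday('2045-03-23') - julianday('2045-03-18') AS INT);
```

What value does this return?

Both dates are in March 2045: 23 − 18 = 5.

5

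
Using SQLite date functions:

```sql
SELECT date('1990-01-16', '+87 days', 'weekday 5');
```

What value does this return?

Applying '+87 days' to 1990-01-16: counting 87 days forward gives 1990-04-13.
`weekday 5` advances to the next Friday; 1990-04-13 is already a Friday, so it stays at 1990-04-13.

1990-04-13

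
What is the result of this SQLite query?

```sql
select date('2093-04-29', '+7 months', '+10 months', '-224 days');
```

2094-02-17

Adding +7 months to 2093-04-29 gives 2093-11-29.
Adding +10 months to 2093-11-29 gives 2094-09-29.
Applying '-224 days' to 2094-09-29: counting 224 days back gives 2094-02-17.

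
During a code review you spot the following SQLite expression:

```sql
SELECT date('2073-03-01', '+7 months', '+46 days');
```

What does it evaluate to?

2073-11-16

Adding +7 months to 2073-03-01 gives 2073-10-01.
Applying '+46 days' to 2073-10-01: counting 46 days forward gives 2073-11-16.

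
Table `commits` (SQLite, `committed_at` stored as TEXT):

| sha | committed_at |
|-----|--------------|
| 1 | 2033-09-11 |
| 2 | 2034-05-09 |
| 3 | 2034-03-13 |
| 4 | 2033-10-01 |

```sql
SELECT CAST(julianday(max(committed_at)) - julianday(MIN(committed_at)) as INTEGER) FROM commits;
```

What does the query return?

MIN = 2033-09-11, MAX = 2034-05-09.
19 days remain in September 2033 after the 11th (30 − 11).
Full months from October 2033 through April 2034 contribute their day counts.
Then 9 days into May 2034.
Total: 19 + 31 + 30 + 31 + 31 + 28 + 31 + 30 + 9 = 240.

240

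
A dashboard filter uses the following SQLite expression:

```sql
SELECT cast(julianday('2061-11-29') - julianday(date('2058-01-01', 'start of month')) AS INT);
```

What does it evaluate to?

`start of month` rewinds 2058-01-01 to 2058-01-01.
30 days remain in January 2058 after the 1st (31 − 1).
Full months from February 2058 through October 2061 contribute their day counts.
Then 29 days into November 2061.
Total: 30 + 28 + 31 + 30 + 31 + 30 + 31 + 31 + 30 + 31 + 30 + 31 + 31 + 28 + 31 + 30 + 31 + 30 + 31 + 31 + 30 + 31 + 30 + 31 + 31 + 29 + 31 + 30 + 31 + 30 + 31 + 31 + 30 + 31 + 30 + 31 + 31 + 28 + 31 + 30 + 31 + 30 + 31 + 31 + 30 + 31 + 29 = 1428.

1428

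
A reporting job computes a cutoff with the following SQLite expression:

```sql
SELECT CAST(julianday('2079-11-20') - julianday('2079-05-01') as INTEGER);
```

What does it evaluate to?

30 days remain in May 2079 after the 1st (31 − 1).
June 2079: 30 days.
July 2079: 31 days.
August 2079: 31 days.
September 2079: 30 days.
October 2079: 31 days.
Then 20 days into November 2079.
Total: 30 + 30 + 31 + 31 + 30 + 31 + 20 = 203.

203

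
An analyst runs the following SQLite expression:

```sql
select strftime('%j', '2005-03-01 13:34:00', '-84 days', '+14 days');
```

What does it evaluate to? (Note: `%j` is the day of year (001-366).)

First apply '-84 days', '+14 days': 2005-03-01 13:34:00 → 2004-12-21 13:34:00.
Day-of-year for 2004-12-21: days since 2004-01-01 inclusive = 356, zero-padded to 356.

356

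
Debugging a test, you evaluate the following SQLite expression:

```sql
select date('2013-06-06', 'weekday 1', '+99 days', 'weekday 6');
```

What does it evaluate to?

`weekday 1` advances to the next Monday; 2013-06-06 is a Thursday, so it moves forward to 2013-06-10.
Applying '+99 days' to 2013-06-10: counting 99 days forward gives 2013-09-17.
`weekday 6` advances to the next Saturday; 2013-09-17 is a Tuesday, so it moves forward to 2013-09-21.

2013-09-21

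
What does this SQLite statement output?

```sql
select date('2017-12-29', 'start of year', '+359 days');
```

2017-12-26

`start of year` rewinds 2017-12-29 to 2017-01-01.
Applying '+359 days' to 2017-01-01: counting 359 days forward gives 2017-12-26.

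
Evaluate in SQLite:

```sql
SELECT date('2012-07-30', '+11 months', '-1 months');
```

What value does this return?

2013-05-30

Adding +11 months to 2012-07-30 gives 2013-06-30.
Adding -1 month to 2013-06-30 gives 2013-05-30.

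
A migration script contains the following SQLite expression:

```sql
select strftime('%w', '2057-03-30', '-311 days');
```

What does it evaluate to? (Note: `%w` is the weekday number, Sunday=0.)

2

First apply '-311 days': 2057-03-30 → 2056-05-23.
2056-05-23 is a Tuesday; with Sunday=0 that is 2.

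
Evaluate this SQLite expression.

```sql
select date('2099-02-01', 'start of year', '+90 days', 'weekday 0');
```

`start of year` rewinds 2099-02-01 to 2099-01-01.
Applying '+90 days' to 2099-01-01: counting 90 days forward gives 2099-04-01.
`weekday 0` advances to the next Sunday; 2099-04-01 is a Wednesday, so it moves forward to 2099-04-05.

2099-04-05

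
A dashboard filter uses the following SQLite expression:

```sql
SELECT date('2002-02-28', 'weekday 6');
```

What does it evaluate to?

2002-03-02

`weekday 6` advances to the next Saturday; 2002-02-28 is a Thursday, so it moves forward to 2002-03-02.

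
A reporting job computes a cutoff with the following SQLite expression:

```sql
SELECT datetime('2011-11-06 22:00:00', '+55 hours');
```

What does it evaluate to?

+55 hours from 2011-11-06 22:00:00 is 2011-11-09 05:00:00 (crosses midnight).

2011-11-09 05:00:00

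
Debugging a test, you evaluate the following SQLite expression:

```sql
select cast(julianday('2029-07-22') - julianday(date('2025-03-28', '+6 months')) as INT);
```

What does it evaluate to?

1393

Adding +6 months to 2025-03-28 gives 2025-09-28.
2 days remain in September 2025 after the 28th (30 − 28).
Full months from October 2025 through June 2029 contribute their day counts.
Then 22 days into July 2029.
Total: 2 + 31 + 30 + 31 + 31 + 28 + 31 + 30 + 31 + 30 + 31 + 31 + 30 + 31 + 30 + 31 + 31 + 28 + 31 + 30 + 31 + 30 + 31 + 31 + 30 + 31 + 30 + 31 + 31 + 29 + 31 + 30 + 31 + 30 + 31 + 31 + 30 + 31 + 30 + 31 + 31 + 28 + 31 + 30 + 31 + 30 + 22 = 1393.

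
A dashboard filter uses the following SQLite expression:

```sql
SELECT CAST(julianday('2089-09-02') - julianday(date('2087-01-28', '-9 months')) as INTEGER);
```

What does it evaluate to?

1223

Adding -9 months to 2087-01-28 gives 2086-04-28.
2 days remain in April 2086 after the 28th (30 − 28).
Full months from May 2086 through August 2089 contribute their day counts.
Then 2 days into September 2089.
Total: 2 + 31 + 30 + 31 + 31 + 30 + 31 + 30 + 31 + 31 + 28 + 31 + 30 + 31 + 30 + 31 + 31 + 30 + 31 + 30 + 31 + 31 + 29 + 31 + 30 + 31 + 30 + 31 + 31 + 30 + 31 + 30 + 31 + 31 + 28 + 31 + 30 + 31 + 30 + 31 + 31 + 2 = 1223.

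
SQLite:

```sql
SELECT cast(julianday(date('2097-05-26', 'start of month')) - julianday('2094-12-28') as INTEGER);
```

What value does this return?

`start of month` rewinds 2097-05-26 to 2097-05-01.
3 days remain in December 2094 after the 28th (31 − 28).
Full months from January 2095 through April 2097 contribute their day counts.
Then 1 day into May 2097.
Total: 3 + 31 + 28 + 31 + 30 + 31 + 30 + 31 + 31 + 30 + 31 + 30 + 31 + 31 + 29 + 31 + 30 + 31 + 30 + 31 + 31 + 30 + 31 + 30 + 31 + 31 + 28 + 31 + 30 + 1 = 855.

855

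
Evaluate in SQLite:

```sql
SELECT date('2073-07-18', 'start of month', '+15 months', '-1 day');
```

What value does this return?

`start of month` rewinds 2073-07-18 to 2073-07-01.
Adding +15 months to 2073-07-01 gives 2074-10-01.
Going back 1 day from 2074-10-01 reaches 2074-09-30 (last day of September, 30 days).

2074-09-30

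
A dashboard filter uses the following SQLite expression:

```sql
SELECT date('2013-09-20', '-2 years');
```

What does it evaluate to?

Adding -2 years to 2013-09-20 gives 2011-09-20.

2011-09-20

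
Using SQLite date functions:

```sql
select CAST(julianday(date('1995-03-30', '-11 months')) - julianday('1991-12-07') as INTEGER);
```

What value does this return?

Adding -11 months to 1995-03-30 gives 1994-04-30.
24 days remain in December 1991 after the 7th (31 − 7).
Full months from January 1992 through March 1994 contribute their day counts.
Then 30 days into April 1994.
Total: 24 + 31 + 29 + 31 + 30 + 31 + 30 + 31 + 31 + 30 + 31 + 30 + 31 + 31 + 28 + 31 + 30 + 31 + 30 + 31 + 31 + 30 + 31 + 30 + 31 + 31 + 28 + 31 + 30 = 875.

875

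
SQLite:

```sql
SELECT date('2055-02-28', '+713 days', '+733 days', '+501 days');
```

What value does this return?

Applying '+713 days' to 2055-02-28: counting 713 days forward gives 2057-02-10.
Applying '+733 days' to 2057-02-10: counting 733 days forward gives 2059-02-13.
Applying '+501 days' to 2059-02-13: counting 501 days forward gives 2060-06-28.

2060-06-28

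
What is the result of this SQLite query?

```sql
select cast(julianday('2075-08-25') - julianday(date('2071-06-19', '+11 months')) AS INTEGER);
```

Adding +11 months to 2071-06-19 gives 2072-05-19.
12 days remain in May 2072 after the 19th (31 − 19).
Full months from June 2072 through July 2075 contribute their day counts.
Then 25 days into August 2075.
Total: 12 + 30 + 31 + 31 + 30 + 31 + 30 + 31 + 31 + 28 + 31 + 30 + 31 + 30 + 31 + 31 + 30 + 31 + 30 + 31 + 31 + 28 + 31 + 30 + 31 + 30 + 31 + 31 + 30 + 31 + 30 + 31 + 31 + 28 + 31 + 30 + 31 + 30 + 31 + 25 = 1193.

1193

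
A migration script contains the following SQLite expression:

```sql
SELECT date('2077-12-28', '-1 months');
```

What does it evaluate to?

Adding -1 month to 2077-12-28 gives 2077-11-28.

2077-11-28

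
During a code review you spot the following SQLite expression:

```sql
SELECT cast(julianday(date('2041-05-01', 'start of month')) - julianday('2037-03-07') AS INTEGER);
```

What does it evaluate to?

1516

`start of month` rewinds 2041-05-01 to 2041-05-01.
24 days remain in March 2037 after the 7th (31 − 7).
Full months from April 2037 through April 2041 contribute their day counts.
Then 1 day into May 2041.
Total: 24 + 30 + 31 + 30 + 31 + 31 + 30 + 31 + 30 + 31 + 31 + 28 + 31 + 30 + 31 + 30 + 31 + 31 + 30 + 31 + 30 + 31 + 31 + 28 + 31 + 30 + 31 + 30 + 31 + 31 + 30 + 31 + 30 + 31 + 31 + 29 + 31 + 30 + 31 + 30 + 31 + 31 + 30 + 31 + 30 + 31 + 31 + 28 + 31 + 30 + 1 = 1516.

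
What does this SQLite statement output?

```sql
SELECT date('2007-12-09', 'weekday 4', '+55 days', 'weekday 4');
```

2008-02-07

`weekday 4` advances to the next Thursday; 2007-12-09 is a Sunday, so it moves forward to 2007-12-13.
Applying '+55 days' to 2007-12-13: counting 55 days forward gives 2008-02-06.
`weekday 4` advances to the next Thursday; 2008-02-06 is a Wednesday, so it moves forward to 2008-02-07.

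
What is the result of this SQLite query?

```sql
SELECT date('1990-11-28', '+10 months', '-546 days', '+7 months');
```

1990-10-31

Adding +10 months to 1990-11-28 gives 1991-09-28.
Applying '-546 days' to 1991-09-28: counting 546 days back gives 1990-03-31.
Adding +7 months to 1990-03-31 gives 1990-10-31.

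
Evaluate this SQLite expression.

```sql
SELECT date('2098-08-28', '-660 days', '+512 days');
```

Applying '-660 days' to 2098-08-28: counting 660 days back gives 2096-11-06.
Applying '+512 days' to 2096-11-06: counting 512 days forward gives 2098-04-02.

2098-04-02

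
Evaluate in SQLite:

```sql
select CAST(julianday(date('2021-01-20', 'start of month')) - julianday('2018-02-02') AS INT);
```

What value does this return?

`start of month` rewinds 2021-01-20 to 2021-01-01.
26 days remain in February 2018 after the 2nd (28 − 2).
Full months from March 2018 through December 2020 contribute their day counts.
Then 1 day into January 2021.
Total: 26 + 31 + 30 + 31 + 30 + 31 + 31 + 30 + 31 + 30 + 31 + 31 + 28 + 31 + 30 + 31 + 30 + 31 + 31 + 30 + 31 + 30 + 31 + 31 + 29 + 31 + 30 + 31 + 30 + 31 + 31 + 30 + 31 + 30 + 31 + 1 = 1064.

1064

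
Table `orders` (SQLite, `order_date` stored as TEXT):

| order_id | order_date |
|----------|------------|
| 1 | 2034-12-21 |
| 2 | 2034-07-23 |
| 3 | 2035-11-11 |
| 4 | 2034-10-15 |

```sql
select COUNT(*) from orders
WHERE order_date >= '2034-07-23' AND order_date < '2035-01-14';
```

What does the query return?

Rows in [2034-07-23, 2035-01-14): 2034-12-21, 2034-07-23, 2034-10-15 → 3 rows.

3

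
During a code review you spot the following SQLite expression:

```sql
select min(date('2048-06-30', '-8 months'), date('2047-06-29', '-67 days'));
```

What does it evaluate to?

2047-04-23

date('2048-06-30', '-8 months') → 2047-10-30.
date('2047-06-29', '-67 days') → 2047-04-23.
Earlier of the two is 2047-04-23.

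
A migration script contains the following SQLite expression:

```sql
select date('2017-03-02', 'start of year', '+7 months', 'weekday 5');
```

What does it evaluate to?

2017-08-04

`start of year` rewinds 2017-03-02 to 2017-01-01.
Adding +7 months to 2017-01-01 gives 2017-08-01.
`weekday 5` advances to the next Friday; 2017-08-01 is a Tuesday, so it moves forward to 2017-08-04.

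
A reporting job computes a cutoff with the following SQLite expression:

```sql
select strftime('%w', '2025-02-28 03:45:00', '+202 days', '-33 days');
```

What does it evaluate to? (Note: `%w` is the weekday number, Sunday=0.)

First apply '+202 days', '-33 days': 2025-02-28 03:45:00 → 2025-08-16 03:45:00.
2025-08-16 is a Saturday; with Sunday=0 that is 6.

6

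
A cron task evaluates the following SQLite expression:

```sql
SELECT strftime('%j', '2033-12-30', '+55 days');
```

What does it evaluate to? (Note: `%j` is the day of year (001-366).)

First apply '+55 days': 2033-12-30 → 2034-02-23.
Day-of-year for 2034-02-23: days since 2034-01-01 inclusive = 54, zero-padded to 054.

054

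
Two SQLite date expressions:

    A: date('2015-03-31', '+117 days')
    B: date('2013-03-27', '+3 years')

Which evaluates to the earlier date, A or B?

A

A = 2015-07-26.
B = 2016-03-27.
A is earlier.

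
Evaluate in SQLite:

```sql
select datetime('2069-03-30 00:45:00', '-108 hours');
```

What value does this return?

-108 hours from 2069-03-30 00:45:00 is 2069-03-25 12:45:00 (crosses midnight).

2069-03-25 12:45:00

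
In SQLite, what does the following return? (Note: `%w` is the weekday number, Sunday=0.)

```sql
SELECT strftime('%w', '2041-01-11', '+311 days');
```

1

First apply '+311 days': 2041-01-11 → 2041-11-18.
2041-11-18 is a Monday; with Sunday=0 that is 1.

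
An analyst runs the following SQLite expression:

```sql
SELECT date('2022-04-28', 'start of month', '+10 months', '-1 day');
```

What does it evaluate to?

2023-01-31

`start of month` rewinds 2022-04-28 to 2022-04-01.
Adding +10 months to 2022-04-01 gives 2023-02-01.
Going back 1 day from 2023-02-01 reaches 2023-01-31 (last day of January, 31 days).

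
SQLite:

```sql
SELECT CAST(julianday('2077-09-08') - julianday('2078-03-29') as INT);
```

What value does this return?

22 days remain in September 2077 after the 8th (30 − 8).
October 2077: 31 days.
November 2077: 30 days.
December 2077: 31 days.
January 2078: 31 days.
February 2078: 28 days.
Then 29 days into March 2078.
Total: 22 + 31 + 30 + 31 + 31 + 28 + 29 = 202.
The subtraction is earlier − later, so the result is −202 → -202.

-202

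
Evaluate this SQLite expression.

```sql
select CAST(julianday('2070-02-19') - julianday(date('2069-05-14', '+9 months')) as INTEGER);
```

Adding +9 months to 2069-05-14 gives 2070-02-14.
Both dates are in February 2070: 19 − 14 = 5.

5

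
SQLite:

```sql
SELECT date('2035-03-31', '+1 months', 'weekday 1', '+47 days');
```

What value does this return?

Adding +1 month to 2035-03-31 targets 2035-04-31. April 2035 has only 30 days, so SQLite normalizes the 1-day overflow forward to 2035-05-01.
`weekday 1` advances to the next Monday; 2035-05-01 is a Tuesday, so it moves forward to 2035-05-07.
Applying '+47 days' to 2035-05-07: counting 47 days forward gives 2035-06-23.

2035-06-23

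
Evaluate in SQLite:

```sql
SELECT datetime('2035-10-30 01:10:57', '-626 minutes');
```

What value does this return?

2035-10-29 14:44:57

626 minutes = 10h 26m; -626 minutes from 2035-10-30 01:10:57 is 2035-10-29 14:44:57 (crosses midnight).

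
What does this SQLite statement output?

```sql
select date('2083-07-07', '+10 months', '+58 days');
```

Adding +10 months to 2083-07-07 gives 2084-05-07.
Applying '+58 days' to 2084-05-07: counting 58 days forward gives 2084-07-04.

2084-07-04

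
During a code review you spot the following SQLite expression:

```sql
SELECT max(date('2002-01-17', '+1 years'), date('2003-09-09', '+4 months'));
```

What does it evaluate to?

date('2002-01-17', '+1 years') → 2003-01-17.
date('2003-09-09', '+4 months') → 2004-01-09.
Later of the two is 2004-01-09.

2004-01-09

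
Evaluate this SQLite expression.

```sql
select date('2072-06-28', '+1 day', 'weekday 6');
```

2072-07-02

Advancing 1 more day within June lands on 2072-06-29.
`weekday 6` advances to the next Saturday; 2072-06-29 is a Wednesday, so it moves forward to 2072-07-02.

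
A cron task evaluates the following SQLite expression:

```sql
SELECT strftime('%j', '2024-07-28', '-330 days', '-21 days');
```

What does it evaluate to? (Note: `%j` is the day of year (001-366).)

224

First apply '-330 days', '-21 days': 2024-07-28 → 2023-08-12.
Day-of-year for 2023-08-12: days since 2023-01-01 inclusive = 224, zero-padded to 224.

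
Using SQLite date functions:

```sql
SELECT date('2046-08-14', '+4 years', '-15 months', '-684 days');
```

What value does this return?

2047-06-30

Adding +4 years to 2046-08-14 gives 2050-08-14.
Adding -15 months to 2050-08-14 gives 2049-05-14.
Applying '-684 days' to 2049-05-14: counting 684 days back gives 2047-06-30.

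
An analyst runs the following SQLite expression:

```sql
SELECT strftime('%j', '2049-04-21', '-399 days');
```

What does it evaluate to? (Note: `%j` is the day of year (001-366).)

First apply '-399 days': 2049-04-21 → 2048-03-18.
Day-of-year for 2048-03-18: days since 2048-01-01 inclusive = 78, zero-padded to 078.

078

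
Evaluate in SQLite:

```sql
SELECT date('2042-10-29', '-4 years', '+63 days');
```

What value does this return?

Adding -4 years to 2042-10-29 gives 2038-10-29.
Applying '+63 days' to 2038-10-29: counting 63 days forward gives 2038-12-31.

2038-12-31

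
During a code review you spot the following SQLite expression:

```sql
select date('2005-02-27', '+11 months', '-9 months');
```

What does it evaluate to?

Adding +11 months to 2005-02-27 gives 2006-01-27.
Adding -9 months to 2006-01-27 gives 2005-04-27.

2005-04-27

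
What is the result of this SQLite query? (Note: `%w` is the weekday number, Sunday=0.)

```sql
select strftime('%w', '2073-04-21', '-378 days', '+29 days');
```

First apply '-378 days', '+29 days': 2073-04-21 → 2072-05-07.
2072-05-07 is a Saturday; with Sunday=0 that is 6.

6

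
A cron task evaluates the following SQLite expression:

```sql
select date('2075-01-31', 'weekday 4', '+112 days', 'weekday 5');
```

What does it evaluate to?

`weekday 4` advances to the next Thursday; 2075-01-31 is already a Thursday, so it stays at 2075-01-31.
Applying '+112 days' to 2075-01-31: counting 112 days forward gives 2075-05-23.
`weekday 5` advances to the next Friday; 2075-05-23 is a Thursday, so it moves forward to 2075-05-24.

2075-05-24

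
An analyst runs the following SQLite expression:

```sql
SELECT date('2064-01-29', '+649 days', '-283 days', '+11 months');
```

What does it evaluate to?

Applying '+649 days' to 2064-01-29: counting 649 days forward gives 2065-11-08.
Applying '-283 days' to 2065-11-08: counting 283 days back gives 2065-01-29.
Adding +11 months to 2065-01-29 gives 2065-12-29.

2065-12-29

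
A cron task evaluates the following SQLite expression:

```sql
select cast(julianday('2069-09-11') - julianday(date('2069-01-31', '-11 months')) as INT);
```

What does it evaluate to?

558

Adding -11 months to 2069-01-31 targets 2068-02-31. February 2068 has only 29 days, so SQLite normalizes the 2-day overflow forward to 2068-03-02.
29 days remain in March 2068 after the 2nd (31 − 2).
Full months from April 2068 through August 2069 contribute their day counts.
Then 11 days into September 2069.
Total: 29 + 30 + 31 + 30 + 31 + 31 + 30 + 31 + 30 + 31 + 31 + 28 + 31 + 30 + 31 + 30 + 31 + 31 + 11 = 558.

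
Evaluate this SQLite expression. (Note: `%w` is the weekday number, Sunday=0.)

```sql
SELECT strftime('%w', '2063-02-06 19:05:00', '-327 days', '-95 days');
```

First apply '-327 days', '-95 days': 2063-02-06 19:05:00 → 2061-12-11 19:05:00.
2061-12-11 is a Sunday; with Sunday=0 that is 0.

0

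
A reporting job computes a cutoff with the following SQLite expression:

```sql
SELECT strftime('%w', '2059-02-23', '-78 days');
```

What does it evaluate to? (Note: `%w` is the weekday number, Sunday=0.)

First apply '-78 days': 2059-02-23 → 2058-12-07.
2058-12-07 is a Saturday; with Sunday=0 that is 6.

6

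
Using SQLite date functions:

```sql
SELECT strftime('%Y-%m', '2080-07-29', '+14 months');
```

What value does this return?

2081-09

First apply '+14 months': 2080-07-29 → 2081-09-29.
`%Y-%m` extracts the year-month: 2081-09.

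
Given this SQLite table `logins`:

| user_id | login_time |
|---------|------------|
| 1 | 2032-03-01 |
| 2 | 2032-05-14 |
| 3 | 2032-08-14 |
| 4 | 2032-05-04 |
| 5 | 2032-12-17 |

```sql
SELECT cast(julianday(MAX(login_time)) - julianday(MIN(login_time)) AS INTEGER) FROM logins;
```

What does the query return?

291

MIN = 2032-03-01, MAX = 2032-12-17.
30 days remain in March 2032 after the 1st (31 − 1).
Full months from April 2032 through November 2032 contribute their day counts.
Then 17 days into December 2032.
Total: 30 + 30 + 31 + 30 + 31 + 31 + 30 + 31 + 30 + 17 = 291.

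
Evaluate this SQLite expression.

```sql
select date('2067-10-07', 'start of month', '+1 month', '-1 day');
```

`start of month` rewinds 2067-10-07 to 2067-10-01.
Adding +1 month to 2067-10-01 gives 2067-11-01.
Going back 1 day from 2067-11-01 reaches 2067-10-31 (last day of October, 31 days).

2067-10-31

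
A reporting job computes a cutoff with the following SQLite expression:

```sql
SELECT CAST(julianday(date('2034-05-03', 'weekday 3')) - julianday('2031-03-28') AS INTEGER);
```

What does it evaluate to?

1132

`weekday 3` advances to the next Wednesday; 2034-05-03 is already a Wednesday, so it stays at 2034-05-03.
3 days remain in March 2031 after the 28th (31 − 28).
Full months from April 2031 through April 2034 contribute their day counts.
Then 3 days into May 2034.
Total: 3 + 30 + 31 + 30 + 31 + 31 + 30 + 31 + 30 + 31 + 31 + 29 + 31 + 30 + 31 + 30 + 31 + 31 + 30 + 31 + 30 + 31 + 31 + 28 + 31 + 30 + 31 + 30 + 31 + 31 + 30 + 31 + 30 + 31 + 31 + 28 + 31 + 30 + 3 = 1132.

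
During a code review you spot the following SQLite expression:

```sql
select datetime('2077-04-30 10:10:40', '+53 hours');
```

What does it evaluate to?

+53 hours from 2077-04-30 10:10:40 is 2077-05-02 15:10:40 (crosses midnight).

2077-05-02 15:10:40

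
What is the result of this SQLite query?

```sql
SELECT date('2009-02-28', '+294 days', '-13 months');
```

Applying '+294 days' to 2009-02-28: counting 294 days forward gives 2009-12-19.
Adding -13 months to 2009-12-19 gives 2008-11-19.

2008-11-19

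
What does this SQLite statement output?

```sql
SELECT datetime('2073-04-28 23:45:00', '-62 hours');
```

2073-04-26 09:45:00

-62 hours from 2073-04-28 23:45:00 is 2073-04-26 09:45:00 (crosses midnight).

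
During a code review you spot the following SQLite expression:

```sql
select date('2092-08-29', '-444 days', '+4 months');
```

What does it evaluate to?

2091-10-12

Applying '-444 days' to 2092-08-29: counting 444 days back gives 2091-06-12.
Adding +4 months to 2091-06-12 gives 2091-10-12.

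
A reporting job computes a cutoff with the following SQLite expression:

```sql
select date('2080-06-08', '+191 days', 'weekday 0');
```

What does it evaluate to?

Applying '+191 days' to 2080-06-08: counting 191 days forward gives 2080-12-16.
`weekday 0` advances to the next Sunday; 2080-12-16 is a Monday, so it moves forward to 2080-12-22.

2080-12-22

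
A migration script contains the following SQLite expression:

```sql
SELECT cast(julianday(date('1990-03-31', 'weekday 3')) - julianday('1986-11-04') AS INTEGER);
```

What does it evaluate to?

1247

`weekday 3` advances to the next Wednesday; 1990-03-31 is a Saturday, so it moves forward to 1990-04-04.
26 days remain in November 1986 after the 4th (30 − 4).
Full months from December 1986 through March 1990 contribute their day counts.
Then 4 days into April 1990.
Total: 26 + 31 + 31 + 28 + 31 + 30 + 31 + 30 + 31 + 31 + 30 + 31 + 30 + 31 + 31 + 29 + 31 + 30 + 31 + 30 + 31 + 31 + 30 + 31 + 30 + 31 + 31 + 28 + 31 + 30 + 31 + 30 + 31 + 31 + 30 + 31 + 30 + 31 + 31 + 28 + 31 + 4 = 1247.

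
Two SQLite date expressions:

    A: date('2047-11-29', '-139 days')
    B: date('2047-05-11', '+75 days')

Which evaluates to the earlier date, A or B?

A

A = 2047-07-13.
B = 2047-07-25.
A is earlier.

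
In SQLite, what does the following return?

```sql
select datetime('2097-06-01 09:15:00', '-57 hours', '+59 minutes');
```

2097-05-30 01:14:00

-57 hours from 2097-06-01 09:15:00 is 2097-05-30 00:15:00 (crosses midnight).
+59 minutes from 2097-05-30 00:15:00 is 2097-05-30 01:14:00.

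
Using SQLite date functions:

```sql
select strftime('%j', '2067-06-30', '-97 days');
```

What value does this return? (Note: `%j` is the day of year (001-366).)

084

First apply '-97 days': 2067-06-30 → 2067-03-25.
Day-of-year for 2067-03-25: days since 2067-01-01 inclusive = 84, zero-padded to 084.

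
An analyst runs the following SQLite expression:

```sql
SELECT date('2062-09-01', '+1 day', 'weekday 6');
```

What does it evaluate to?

Advancing 1 more day within September lands on 2062-09-02.
`weekday 6` advances to the next Saturday; 2062-09-02 is already a Saturday, so it stays at 2062-09-02.

2062-09-02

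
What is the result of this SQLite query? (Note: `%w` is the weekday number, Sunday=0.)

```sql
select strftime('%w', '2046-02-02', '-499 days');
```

3

First apply '-499 days': 2046-02-02 → 2044-09-21.
2044-09-21 is a Wednesday; with Sunday=0 that is 3.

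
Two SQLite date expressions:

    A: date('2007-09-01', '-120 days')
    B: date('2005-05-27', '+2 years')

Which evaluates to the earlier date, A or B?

A

A = 2007-05-04.
B = 2007-05-27.
A is earlier.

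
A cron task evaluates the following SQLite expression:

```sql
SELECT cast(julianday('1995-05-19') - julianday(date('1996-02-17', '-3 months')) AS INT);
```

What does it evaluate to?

-182

Adding -3 months to 1996-02-17 gives 1995-11-17.
12 days remain in May 1995 after the 19th (31 − 19).
June 1995: 30 days.
July 1995: 31 days.
August 1995: 31 days.
September 1995: 30 days.
October 1995: 31 days.
Then 17 days into November 1995.
Total: 12 + 30 + 31 + 31 + 30 + 31 + 17 = 182.
The subtraction is earlier − later, so the result is −182 → -182.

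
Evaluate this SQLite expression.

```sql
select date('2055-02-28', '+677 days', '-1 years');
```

2056-01-05

Applying '+677 days' to 2055-02-28: counting 677 days forward gives 2057-01-05.
Adding -1 year to 2057-01-05 gives 2056-01-05.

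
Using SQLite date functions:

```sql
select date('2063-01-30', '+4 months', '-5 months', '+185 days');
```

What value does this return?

2063-07-03

Adding +4 months to 2063-01-30 gives 2063-05-30.
Adding -5 months to 2063-05-30 gives 2062-12-30.
Applying '+185 days' to 2062-12-30: counting 185 days forward gives 2063-07-03.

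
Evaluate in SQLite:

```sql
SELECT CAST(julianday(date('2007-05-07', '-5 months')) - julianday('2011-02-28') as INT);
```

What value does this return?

-1544

Adding -5 months to 2007-05-07 gives 2006-12-07.
24 days remain in December 2006 after the 7th (31 − 7).
Full months from January 2007 through January 2011 contribute their day counts.
Then 28 days into February 2011.
Total: 24 + 31 + 28 + 31 + 30 + 31 + 30 + 31 + 31 + 30 + 31 + 30 + 31 + 31 + 29 + 31 + 30 + 31 + 30 + 31 + 31 + 30 + 31 + 30 + 31 + 31 + 28 + 31 + 30 + 31 + 30 + 31 + 31 + 30 + 31 + 30 + 31 + 31 + 28 + 31 + 30 + 31 + 30 + 31 + 31 + 30 + 31 + 30 + 31 + 31 + 28 = 1544.
The subtraction is earlier − later, so the result is −1544 → -1544.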